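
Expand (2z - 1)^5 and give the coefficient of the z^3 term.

80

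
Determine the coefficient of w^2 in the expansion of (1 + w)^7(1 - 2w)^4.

-11

Coefficient of w^2 = Σ_{j} C(7,j)·1^j·C(4,2-j)·(-2)^(2-j) for j from 0 to 2.
= 24 + (-56) + 21 = -11.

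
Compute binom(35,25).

183579396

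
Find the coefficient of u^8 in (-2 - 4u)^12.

519045120

The general term is C(12,j)·(-2)^j·(-4u)^(12-j); the u^8 term has j = 4.
C(12,4) = 495.
Coefficient = C(12,4) · (-2)^4 · (-4)^8 = 495 · 16 · 65536 = 519045120.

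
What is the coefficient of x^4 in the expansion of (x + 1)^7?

35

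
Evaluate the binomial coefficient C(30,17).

C(30,17) = C(30,13) by symmetry.
C(30,13) = (30·29·28·27·26·25·24·23·22·21·20·19·18) / 13! = 745747076954880000 / 6227020800 = 119759850.

119759850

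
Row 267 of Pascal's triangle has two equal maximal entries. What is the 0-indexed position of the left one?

133

For odd n = 267, C(267,r) peaks at r = (n−1)/2 and (n+1)/2; the lesser is 133.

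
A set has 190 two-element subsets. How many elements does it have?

20

n(n−1)/2 = 190 ⇒ n(n−1) = 380. Since 20·19 = 380, n = 20.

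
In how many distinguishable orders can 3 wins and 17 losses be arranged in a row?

1140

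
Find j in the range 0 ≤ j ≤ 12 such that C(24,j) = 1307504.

C(24,j) increases on 0 ≤ j ≤ 12. C(24,8) = 735471 and C(24,9) = 1307504, so j = 9.

9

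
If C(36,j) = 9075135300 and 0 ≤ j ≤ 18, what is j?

C(36,j) increases on 0 ≤ j ≤ 18. C(36,17) = 8597496600 and C(36,18) = 9075135300, so j = 18.

18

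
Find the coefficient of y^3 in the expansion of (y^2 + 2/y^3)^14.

64064

General term: C(14,j)·(y^2)^j·(2/y^3)^(14-j), with y-exponent 2j − 3(14−j) = 5j − 42.
Set 5j − 42 = 3: j = 9.
C(14,9) = 2002; 1^9 = 1; 2^5 = 32.
Coefficient = 2002 · 1 · 32 = 64064.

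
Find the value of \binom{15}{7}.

6435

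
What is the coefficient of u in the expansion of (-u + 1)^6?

-6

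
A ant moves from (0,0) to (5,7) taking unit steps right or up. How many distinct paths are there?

792

Each path is a sequence of 12 steps with 5 rights: C(12,5) = 792.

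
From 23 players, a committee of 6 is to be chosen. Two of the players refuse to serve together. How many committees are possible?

All 6-subsets: C(23,6) = 100947. Those containing both fixed elements: C(21,4) = 5985.
100947 − 5985 = 94962.

94962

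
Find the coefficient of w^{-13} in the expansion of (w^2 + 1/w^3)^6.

General term: C(6,j)·(w^2)^j·(1/w^3)^(6-j), with w-exponent 2j − 3(6−j) = 5j − 18.
Set 5j − 18 = -13: j = 1.
C(6,1) = 6; 1^1 = 1; 1^5 = 1.
Coefficient = 6 · 1 · 1 = 6.

6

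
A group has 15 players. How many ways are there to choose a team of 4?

1365

This is C(15,4) = 1365.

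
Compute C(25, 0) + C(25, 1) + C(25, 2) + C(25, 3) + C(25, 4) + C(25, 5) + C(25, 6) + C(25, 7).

726206

1 + 25 + 300 + 2300 + 12650 + 53130 + 177100 + 480700 = 726206.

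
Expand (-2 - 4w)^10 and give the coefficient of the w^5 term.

8257536

The general term is C(10,j)·(-2)^j·(-4w)^(10-j); the w^5 term has j = 5.
C(10,5) = 252.
Coefficient = C(10,5) · (-2)^5 · (-4)^5 = 252 · (-32) · (-1024) = 8257536.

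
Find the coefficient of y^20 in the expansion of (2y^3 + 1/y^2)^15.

General term: C(15,j)·(2y^3)^j·(1/y^2)^(15-j), with y-exponent 3j − 2(15−j) = 5j − 30.
Set 5j − 30 = 20: j = 10.
C(15,10) = 3003; 2^10 = 1024; 1^5 = 1.
Coefficient = 3003 · 1024 · 1 = 3075072.

3075072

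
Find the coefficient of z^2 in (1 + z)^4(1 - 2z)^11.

138

Coefficient of z^2 = Σ_{j} C(4,j)·1^j·C(11,2-j)·(-2)^(2-j) for j from 0 to 2.
= 220 + (-88) + 6 = 138.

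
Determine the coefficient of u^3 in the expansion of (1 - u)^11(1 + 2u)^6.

-5

Coefficient of u^3 = Σ_{j} C(11,j)·(-1)^j·C(6,3-j)·2^(3-j) for j from 0 to 3.
= 160 + (-660) + 660 + (-165) = -5.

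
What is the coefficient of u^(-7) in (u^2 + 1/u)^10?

10

General term: C(10,j)·(u^2)^j·(1/u)^(10-j), with u-exponent 2j − 1(10−j) = 3j − 10.
Set 3j − 10 = -7: j = 1.
C(10,1) = 10; 1^1 = 1; 1^9 = 1.
Coefficient = 10 · 1 · 1 = 10.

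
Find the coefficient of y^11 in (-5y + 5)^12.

The general term is C(12,j)·(-5y)^j·(5)^(12-j); the y^11 term has j = 11.
C(12,11) = 12.
Coefficient = C(12,11) · (-5)^11 · 5^1 = 12 · (-48828125) · 5 = -2929687500.

-2929687500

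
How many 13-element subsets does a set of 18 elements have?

8568

C(18,13) = C(18,5) by symmetry.
C(18,5) = (18·17·16·15·14) / 5! = 1028160 / 120 = 8568.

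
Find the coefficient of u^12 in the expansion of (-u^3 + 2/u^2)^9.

General term: C(9,j)·(-u^3)^j·(2/u^2)^(9-j), with u-exponent 3j − 2(9−j) = 5j − 18.
Set 5j − 18 = 12: j = 6.
C(9,6) = 84; (-1)^6 = 1; 2^3 = 8.
Coefficient = 84 · 1 · 8 = 672.

672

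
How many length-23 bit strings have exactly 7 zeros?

245157

Choose the 7 positions: C(23,7) = 245157.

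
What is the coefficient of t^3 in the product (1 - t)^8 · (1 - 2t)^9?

-2384

Coefficient of t^3 = Σ_{j} C(8,j)·(-1)^j·C(9,3-j)·(-2)^(3-j) for j from 0 to 3.
= (-672) + (-1152) + (-504) + (-56) = -2384.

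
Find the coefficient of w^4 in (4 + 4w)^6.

61440

The general term is C(6,j)·(4)^j·(4w)^(6-j); the w^4 term has j = 2.
C(6,2) = 15.
Coefficient = C(6,2) · 4^2 · 4^4 = 15 · 16 · 256 = 61440.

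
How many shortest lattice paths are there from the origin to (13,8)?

203490

Each path is a sequence of 21 steps with 13 rights: C(21,13) = 203490.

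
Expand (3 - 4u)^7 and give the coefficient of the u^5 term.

-193536

The general term is C(7,j)·(3)^j·(-4u)^(7-j); the u^5 term has j = 2.
C(7,2) = 21.
Coefficient = C(7,2) · 3^2 · (-4)^5 = 21 · 9 · (-1024) = -193536.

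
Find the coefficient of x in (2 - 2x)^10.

-10240

The general term is C(10,j)·(2)^j·(-2x)^(10-j); the x^1 term has j = 9.
C(10,9) = 10.
Coefficient = C(10,9) · 2^9 · (-2)^1 = 10 · 512 · (-2) = -10240.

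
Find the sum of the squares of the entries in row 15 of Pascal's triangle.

155117520

By Vandermonde's identity, Σ C(15,i)² = C(30,15) = 155117520.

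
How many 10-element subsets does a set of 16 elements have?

C(16,10) = C(16,6) by symmetry.
C(16,6) = (16·15·14·13·12·11) / 6! = 5765760 / 720 = 8008.

8008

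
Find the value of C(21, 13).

203490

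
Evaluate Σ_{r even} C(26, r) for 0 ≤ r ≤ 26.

33554432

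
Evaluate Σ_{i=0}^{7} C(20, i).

1 + 20 + 190 + 1140 + 4845 + 15504 + 38760 + 77520 = 137980.

137980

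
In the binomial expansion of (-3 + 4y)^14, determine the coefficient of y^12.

The general term is C(14,j)·(-3)^j·(4y)^(14-j); the y^12 term has j = 2.
C(14,2) = 91.
Coefficient = C(14,2) · (-3)^2 · 4^12 = 91 · 9 · 16777216 = 13740539904.

13740539904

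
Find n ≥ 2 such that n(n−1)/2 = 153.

18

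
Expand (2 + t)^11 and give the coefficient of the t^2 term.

28160

The general term is C(11,j)·(2)^j·(t)^(11-j); the t^2 term has j = 9.
C(11,9) = 55.
Coefficient = C(11,9) · 2^9 = 55 · 512 = 28160.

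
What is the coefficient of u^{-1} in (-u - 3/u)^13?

General term: C(13,j)·(-u)^j·(-3/u)^(13-j), with u-exponent 1j − 1(13−j) = 2j − 13.
Set 2j − 13 = -1: j = 6.
C(13,6) = 1716; (-1)^6 = 1; (-3)^7 = -2187.
Coefficient = 1716 · 1 · (-2187) = -3752892.

-3752892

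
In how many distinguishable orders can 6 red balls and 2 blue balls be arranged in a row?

Choose positions for the red balls: C(8,6) = 28.

28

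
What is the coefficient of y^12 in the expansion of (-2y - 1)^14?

372736

The general term is C(14,j)·(-2y)^j·(-1)^(14-j); the y^12 term has j = 12.
C(14,12) = 91.
Coefficient = C(14,12) · (-2)^12 = 91 · 4096 = 372736.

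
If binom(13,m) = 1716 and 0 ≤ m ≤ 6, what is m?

C(13,m) increases on 0 ≤ m ≤ 6. C(13,5) = 1287 and C(13,6) = 1716, so m = 6.

6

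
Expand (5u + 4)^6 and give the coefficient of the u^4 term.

The general term is C(6,j)·(5u)^j·(4)^(6-j); the u^4 term has j = 4.
C(6,4) = 15.
Coefficient = C(6,4) · 5^4 · 4^2 = 15 · 625 · 16 = 150000.

150000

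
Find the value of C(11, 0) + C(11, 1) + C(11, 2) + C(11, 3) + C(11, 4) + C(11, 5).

1 + 11 + 55 + 165 + 330 + 462 = 1024.

1024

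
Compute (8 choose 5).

C(8,5) = C(8,3) by symmetry.
C(8,3) = (8·7·6) / 3! = 336 / 6 = 56.

56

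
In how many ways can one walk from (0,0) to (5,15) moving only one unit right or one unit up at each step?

Each path is a sequence of 20 steps with 5 rights: C(20,5) = 15504.

15504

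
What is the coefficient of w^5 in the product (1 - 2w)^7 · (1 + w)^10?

-280

Coefficient of w^5 = Σ_{j} C(7,j)·(-2)^j·C(10,5-j)·1^(5-j) for j from 0 to 5.
= 252 + (-2940) + 10080 + (-12600) + 5600 + (-672) = -280.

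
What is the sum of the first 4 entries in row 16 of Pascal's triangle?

697

1 + 16 + 120 + 560 = 697.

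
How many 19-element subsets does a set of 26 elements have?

657800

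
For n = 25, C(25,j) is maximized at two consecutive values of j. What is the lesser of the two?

12

For odd n = 25, C(25,j) peaks at j = (n−1)/2 and (n+1)/2; the lesser is 12.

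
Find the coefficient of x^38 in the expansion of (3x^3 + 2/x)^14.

General term: C(14,j)·(3x^3)^j·(2/x)^(14-j), with x-exponent 3j − 1(14−j) = 4j − 14.
Set 4j − 14 = 38: j = 13.
C(14,13) = 14; 3^13 = 1594323; 2^1 = 2.
Coefficient = 14 · 1594323 · 2 = 44641044.

44641044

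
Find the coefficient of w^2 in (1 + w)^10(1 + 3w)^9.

Coefficient of w^2 = Σ_{j} C(10,j)·1^j·C(9,2-j)·3^(2-j) for j from 0 to 2.
= 324 + 270 + 45 = 639.

639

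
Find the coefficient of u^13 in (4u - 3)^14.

The general term is C(14,j)·(4u)^j·(-3)^(14-j); the u^13 term has j = 13.
C(14,13) = 14.
Coefficient = C(14,13) · 4^13 · (-3)^1 = 14 · 67108864 · (-3) = -2818572288.

-2818572288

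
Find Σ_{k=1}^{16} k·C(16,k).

524288

Since k·C(16,k) = 16·C(15,k−1), the sum is 16·2^15 = 16·32768 = 524288.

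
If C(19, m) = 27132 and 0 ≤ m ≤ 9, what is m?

C(19,m) increases on 0 ≤ m ≤ 9. C(19,5) = 11628 and C(19,6) = 27132, so m = 6.

6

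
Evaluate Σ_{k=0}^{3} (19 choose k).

1 + 19 + 171 + 969 = 1160.

1160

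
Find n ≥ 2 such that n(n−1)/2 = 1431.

54

n(n−1)/2 = 1431 ⇒ n(n−1) = 2862. Since 54·53 = 2862, n = 54.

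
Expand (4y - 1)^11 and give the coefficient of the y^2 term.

-880

The general term is C(11,j)·(4y)^j·(-1)^(11-j); the y^2 term has j = 2.
C(11,2) = 55.
Coefficient = C(11,2) · 4^2 · (-1)^9 = 55 · 16 · (-1) = -880.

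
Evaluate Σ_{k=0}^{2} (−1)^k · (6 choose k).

The partial alternating sum Σ_{k=0}^{2} (−1)^k C(6,k) = (−1)^2 C(5,2) = 10.

10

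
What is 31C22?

20160075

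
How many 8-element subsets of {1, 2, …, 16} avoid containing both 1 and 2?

All 8-subsets: C(16,8) = 12870. Those containing both fixed elements: C(14,6) = 3003.
12870 − 3003 = 9867.

9867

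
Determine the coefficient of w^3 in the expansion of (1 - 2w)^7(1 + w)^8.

Coefficient of w^3 = Σ_{j} C(7,j)·(-2)^j·C(8,3-j)·1^(3-j) for j from 0 to 3.
= 56 + (-392) + 672 + (-280) = 56.

56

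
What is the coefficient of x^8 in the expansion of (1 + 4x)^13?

84344832

The general term is C(13,j)·(1)^j·(4x)^(13-j); the x^8 term has j = 5.
C(13,5) = 1287.
Coefficient = C(13,5) · 4^8 = 1287 · 65536 = 84344832.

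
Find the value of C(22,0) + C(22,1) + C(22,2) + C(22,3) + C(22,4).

1 + 22 + 231 + 1540 + 7315 = 9109.

9109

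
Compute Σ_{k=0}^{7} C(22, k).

1 + 22 + 231 + 1540 + 7315 + 26334 + 74613 + 170544 = 280600.

280600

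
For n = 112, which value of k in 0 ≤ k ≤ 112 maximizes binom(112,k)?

56

C(112,k) is maximized at k = 112/2 = 56.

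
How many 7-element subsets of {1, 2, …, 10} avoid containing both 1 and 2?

64

All 7-subsets: C(10,7) = 120. Those containing both fixed elements: C(8,5) = 56.
120 − 56 = 64.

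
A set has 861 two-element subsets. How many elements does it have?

42

n(n−1)/2 = 861 ⇒ n(n−1) = 1722. Since 42·41 = 1722, n = 42.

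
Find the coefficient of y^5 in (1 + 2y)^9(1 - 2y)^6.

1248

Coefficient of y^5 = Σ_{j} C(9,j)·2^j·C(6,5-j)·(-2)^(5-j) for j from 0 to 5.
= (-192) + 4320 + (-23040) + 40320 + (-24192) + 4032 = 1248.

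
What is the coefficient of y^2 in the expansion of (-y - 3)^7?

-5103

The general term is C(7,j)·(-y)^j·(-3)^(7-j); the y^2 term has j = 2.
C(7,2) = 21.
Coefficient = C(7,2) · (-3)^5 = 21 · (-243) = -5103.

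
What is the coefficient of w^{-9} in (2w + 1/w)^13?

General term: C(13,j)·(2w)^j·(1/w)^(13-j), with w-exponent 1j − 1(13−j) = 2j − 13.
Set 2j − 13 = -9: j = 2.
C(13,2) = 78; 2^2 = 4; 1^11 = 1.
Coefficient = 78 · 4 · 1 = 312.

312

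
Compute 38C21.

C(38,21) = C(38,17) by symmetry.
C(38,17) = (38·37·36·35·34·33·32·31·30·29·28·27·26·25·24·23·22) / 17! = 10237090866494416404480000 / 355687428096000 = 28781143380.

28781143380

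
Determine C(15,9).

5005

C(15,9) = C(15,6) by symmetry.
C(15,6) = (15·14·13·12·11·10) / 6! = 3603600 / 720 = 5005.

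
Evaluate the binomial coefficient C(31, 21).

C(31,21) = C(31,10) by symmetry.
C(31,10) = (31·30·29·28·27·26·25·24·23·22) / 10! = 160945136352000 / 3628800 = 44352165.

44352165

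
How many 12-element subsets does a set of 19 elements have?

50388

C(19,12) = C(19,7) by symmetry.
C(19,7) = (19·18·17·16·15·14·13) / 7! = 253955520 / 5040 = 50388.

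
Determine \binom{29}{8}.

4292145

C(29,8) = (29·28·27·26·25·24·23·22) / 8! = 173059286400 / 40320 = 4292145.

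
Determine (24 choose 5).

42504

C(24,5) = (24·23·22·21·20) / 5! = 5100480 / 120 = 42504.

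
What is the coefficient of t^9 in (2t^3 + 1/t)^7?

560

General term: C(7,j)·(2t^3)^j·(1/t)^(7-j), with t-exponent 3j − 1(7−j) = 4j − 7.
Set 4j − 7 = 9: j = 4.
C(7,4) = 35; 2^4 = 16; 1^3 = 1.
Coefficient = 35 · 16 · 1 = 560.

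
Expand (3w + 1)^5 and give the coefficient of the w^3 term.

The general term is C(5,j)·(3w)^j·(1)^(5-j); the w^3 term has j = 3.
C(5,3) = 10.
Coefficient = C(5,3) · 3^3 = 10 · 27 = 270.

270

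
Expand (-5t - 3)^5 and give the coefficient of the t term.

The general term is C(5,j)·(-5t)^j·(-3)^(5-j); the t^1 term has j = 1.
C(5,1) = 5.
Coefficient = C(5,1) · (-5)^1 · (-3)^4 = 5 · (-5) · 81 = -2025.

-2025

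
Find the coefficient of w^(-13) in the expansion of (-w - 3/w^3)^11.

-336798

General term: C(11,j)·(-w)^j·(-3/w^3)^(11-j), with w-exponent 1j − 3(11−j) = 4j − 33.
Set 4j − 33 = -13: j = 5.
C(11,5) = 462; (-1)^5 = -1; (-3)^6 = 729.
Coefficient = 462 · (-1) · 729 = -336798.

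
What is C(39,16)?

37711260990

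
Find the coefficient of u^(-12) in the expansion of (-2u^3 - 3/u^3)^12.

General term: C(12,j)·(-2u^3)^j·(-3/u^3)^(12-j), with u-exponent 3j − 3(12−j) = 6j − 36.
Set 6j − 36 = -12: j = 4.
C(12,4) = 495; (-2)^4 = 16; (-3)^8 = 6561.
Coefficient = 495 · 16 · 6561 = 51963120.

51963120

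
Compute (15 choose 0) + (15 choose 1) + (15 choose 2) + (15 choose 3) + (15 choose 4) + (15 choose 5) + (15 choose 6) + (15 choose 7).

16384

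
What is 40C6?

3838380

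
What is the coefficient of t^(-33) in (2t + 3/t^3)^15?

1934445240

General term: C(15,j)·(2t)^j·(3/t^3)^(15-j), with t-exponent 1j − 3(15−j) = 4j − 45.
Set 4j − 45 = -33: j = 3.
C(15,3) = 455; 2^3 = 8; 3^12 = 531441.
Coefficient = 455 · 8 · 531441 = 1934445240.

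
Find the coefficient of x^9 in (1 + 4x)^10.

2621440

The general term is C(10,j)·(1)^j·(4x)^(10-j); the x^9 term has j = 1.
C(10,1) = 10.
Coefficient = C(10,1) · 4^9 = 10 · 262144 = 2621440.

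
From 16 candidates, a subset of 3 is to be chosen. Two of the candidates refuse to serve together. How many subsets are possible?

All 3-subsets: C(16,3) = 560. Those containing both fixed elements: C(14,1) = 14.
560 − 14 = 546.

546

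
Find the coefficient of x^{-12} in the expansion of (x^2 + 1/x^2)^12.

220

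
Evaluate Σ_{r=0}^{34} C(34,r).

Setting x = 1 in (1+x)^34 gives Σ C(34,r) = 2^34 = 17179869184.

17179869184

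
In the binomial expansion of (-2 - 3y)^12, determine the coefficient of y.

The general term is C(12,j)·(-2)^j·(-3y)^(12-j); the y^1 term has j = 11.
C(12,11) = 12.
Coefficient = C(12,11) · (-2)^11 · (-3)^1 = 12 · (-2048) · (-3) = 73728.

73728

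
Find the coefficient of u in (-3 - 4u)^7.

-20412

The general term is C(7,j)·(-3)^j·(-4u)^(7-j); the u^1 term has j = 6.
C(7,6) = 7.
Coefficient = C(7,6) · (-3)^6 · (-4)^1 = 7 · 729 · (-4) = -20412.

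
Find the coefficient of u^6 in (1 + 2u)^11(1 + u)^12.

Coefficient of u^6 = Σ_{j} C(11,j)·2^j·C(12,6-j)·1^(6-j) for j from 0 to 6.
= 924 + 17424 + 108900 + 290400 + 348480 + 177408 + 29568 = 973104.

973104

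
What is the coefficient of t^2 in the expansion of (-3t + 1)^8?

The general term is C(8,j)·(-3t)^j·(1)^(8-j); the t^2 term has j = 2.
C(8,2) = 28.
Coefficient = C(8,2) · (-3)^2 = 28 · 9 = 252.

252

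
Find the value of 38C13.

5414950296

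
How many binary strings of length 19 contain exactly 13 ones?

27132

Choose the 13 positions: C(19,13) = 27132.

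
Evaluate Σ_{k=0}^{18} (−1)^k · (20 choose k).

19

The partial alternating sum Σ_{k=0}^{18} (−1)^k C(20,k) = (−1)^18 C(19,18) = 19.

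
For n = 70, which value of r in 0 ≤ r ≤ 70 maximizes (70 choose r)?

C(70,r) is maximized at r = 70/2 = 35.

35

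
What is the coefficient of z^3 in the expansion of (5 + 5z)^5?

The general term is C(5,j)·(5)^j·(5z)^(5-j); the z^3 term has j = 2.
C(5,2) = 10.
Coefficient = C(5,2) · 5^2 · 5^3 = 10 · 25 · 125 = 31250.

31250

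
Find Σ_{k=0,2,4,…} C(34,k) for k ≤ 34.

Half of (1+1)^34 + (1−1)^34 gives the even-index sum: 2^33 = 8589934592.

8589934592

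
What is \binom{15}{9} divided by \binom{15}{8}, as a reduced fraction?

C(n,k+1)/C(n,k) = (n−k)/(k+1) = (15−8)/(8+1) = 7/9.

7/9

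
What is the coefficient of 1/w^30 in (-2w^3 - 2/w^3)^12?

49152

General term: C(12,j)·(-2w^3)^j·(-2/w^3)^(12-j), with w-exponent 3j − 3(12−j) = 6j − 36.
Set 6j − 36 = -30: j = 1.
C(12,1) = 12; (-2)^1 = -2; (-2)^11 = -2048.
Coefficient = 12 · (-2) · (-2048) = 49152.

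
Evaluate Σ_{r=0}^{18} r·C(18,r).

2359296

Since r·C(18,r) = 18·C(17,r−1), the sum is 18·2^17 = 18·131072 = 2359296.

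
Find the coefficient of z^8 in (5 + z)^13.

The general term is C(13,j)·(5)^j·(z)^(13-j); the z^8 term has j = 5.
C(13,5) = 1287.
Coefficient = C(13,5) · 5^5 = 1287 · 3125 = 4021875.

4021875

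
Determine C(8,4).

C(8,4) = (8·7·6·5) / 4! = 1680 / 24 = 70.

70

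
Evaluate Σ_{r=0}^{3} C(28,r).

3683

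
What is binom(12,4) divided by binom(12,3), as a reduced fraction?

9/4

C(n,k+1)/C(n,k) = (n−k)/(k+1) = (12−3)/(3+1) = 9/4.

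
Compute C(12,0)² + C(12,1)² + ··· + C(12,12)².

2704156

By Vandermonde's identity, Σ C(12,j)² = C(24,12) = 2704156.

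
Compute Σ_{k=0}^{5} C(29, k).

146596

1 + 29 + 406 + 3654 + 23751 + 118755 = 146596.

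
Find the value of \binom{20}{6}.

C(20,6) = (20·19·18·17·16·15) / 6! = 27907200 / 720 = 38760.

38760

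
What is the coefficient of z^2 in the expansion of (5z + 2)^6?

6000

The general term is C(6,j)·(5z)^j·(2)^(6-j); the z^2 term has j = 2.
C(6,2) = 15.
Coefficient = C(6,2) · 5^2 · 2^4 = 15 · 25 · 16 = 6000.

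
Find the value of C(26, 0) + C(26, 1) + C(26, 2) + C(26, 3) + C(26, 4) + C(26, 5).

1 + 26 + 325 + 2600 + 14950 + 65780 = 83682.

83682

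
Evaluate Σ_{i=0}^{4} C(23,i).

10903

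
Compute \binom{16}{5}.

C(16,5) = (16·15·14·13·12) / 5! = 524160 / 120 = 4368.

4368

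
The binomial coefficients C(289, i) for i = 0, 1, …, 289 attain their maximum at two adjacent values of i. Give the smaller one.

For odd n = 289, C(289,i) peaks at i = (n−1)/2 and (n+1)/2; the smaller is 144.

144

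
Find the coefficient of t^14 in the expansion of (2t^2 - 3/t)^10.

103680

General term: C(10,j)·(2t^2)^j·(-3/t)^(10-j), with t-exponent 2j − 1(10−j) = 3j − 10.
Set 3j − 10 = 14: j = 8.
C(10,8) = 45; 2^8 = 256; (-3)^2 = 9.
Coefficient = 45 · 256 · 9 = 103680.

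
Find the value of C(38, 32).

2760681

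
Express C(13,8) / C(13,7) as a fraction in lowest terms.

3/4

C(n,k+1)/C(n,k) = (n−k)/(k+1) = (13−7)/(7+1) = 6/8 = 3/4.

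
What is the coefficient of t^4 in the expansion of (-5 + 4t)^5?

-6400

The general term is C(5,j)·(-5)^j·(4t)^(5-j); the t^4 term has j = 1.
C(5,1) = 5.
Coefficient = C(5,1) · (-5)^1 · 4^4 = 5 · (-5) · 256 = -6400.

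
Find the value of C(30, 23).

2035800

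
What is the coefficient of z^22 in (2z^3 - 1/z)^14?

General term: C(14,j)·(2z^3)^j·(-1/z)^(14-j), with z-exponent 3j − 1(14−j) = 4j − 14.
Set 4j − 14 = 22: j = 9.
C(14,9) = 2002; 2^9 = 512; (-1)^5 = -1.
Coefficient = 2002 · 512 · (-1) = -1025024.

-1025024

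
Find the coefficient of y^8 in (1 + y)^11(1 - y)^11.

Coefficient of y^8 = Σ_{j} C(11,j)·1^j·C(11,8-j)·(-1)^(8-j) for j from 0 to 8.
= 165 + (-3630) + 25410 + (-76230) + 108900 + (-76230) + 25410 + (-3630) + 165 = 330.

330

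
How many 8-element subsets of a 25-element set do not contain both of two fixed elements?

All 8-subsets: C(25,8) = 1081575. Those containing both fixed elements: C(23,6) = 100947.
1081575 − 100947 = 980628.

980628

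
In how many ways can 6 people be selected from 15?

This is C(15,6) = 5005.

5005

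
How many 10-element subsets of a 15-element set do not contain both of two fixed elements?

All 10-subsets: C(15,10) = 3003. Those containing both fixed elements: C(13,8) = 1287.
3003 − 1287 = 1716.

1716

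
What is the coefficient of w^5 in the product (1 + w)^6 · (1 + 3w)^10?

220452

Coefficient of w^5 = Σ_{j} C(6,j)·1^j·C(10,5-j)·3^(5-j) for j from 0 to 5.
= 61236 + 102060 + 48600 + 8100 + 450 + 6 = 220452.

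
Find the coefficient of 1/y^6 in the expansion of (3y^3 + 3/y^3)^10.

12400290

General term: C(10,j)·(3y^3)^j·(3/y^3)^(10-j), with y-exponent 3j − 3(10−j) = 6j − 30.
Set 6j − 30 = -6: j = 4.
C(10,4) = 210; 3^4 = 81; 3^6 = 729.
Coefficient = 210 · 81 · 729 = 12400290.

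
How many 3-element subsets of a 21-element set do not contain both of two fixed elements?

All 3-subsets: C(21,3) = 1330. Those containing both fixed elements: C(19,1) = 19.
1330 − 19 = 1311.

1311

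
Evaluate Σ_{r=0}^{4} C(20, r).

1 + 20 + 190 + 1140 + 4845 = 6196.

6196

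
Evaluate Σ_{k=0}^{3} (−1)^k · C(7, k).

-20

The partial alternating sum Σ_{k=0}^{3} (−1)^k C(7,k) = (−1)^3 C(6,3) = -20.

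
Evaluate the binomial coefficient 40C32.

76904685

C(40,32) = C(40,8) by symmetry.
C(40,8) = (40·39·38·37·36·35·34·33) / 8! = 3100796899200 / 40320 = 76904685.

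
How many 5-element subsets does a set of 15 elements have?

3003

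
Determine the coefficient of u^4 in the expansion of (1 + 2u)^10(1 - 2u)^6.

-320

Coefficient of u^4 = Σ_{j} C(10,j)·2^j·C(6,4-j)·(-2)^(4-j) for j from 0 to 4.
= 240 + (-3200) + 10800 + (-11520) + 3360 = -320.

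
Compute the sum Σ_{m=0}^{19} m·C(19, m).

4980736

Since m·C(19,m) = 19·C(18,m−1), the sum is 19·2^18 = 19·262144 = 4980736.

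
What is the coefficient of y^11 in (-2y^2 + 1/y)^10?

General term: C(10,j)·(-2y^2)^j·(1/y)^(10-j), with y-exponent 2j − 1(10−j) = 3j − 10.
Set 3j − 10 = 11: j = 7.
C(10,7) = 120; (-2)^7 = -128; 1^3 = 1.
Coefficient = 120 · (-128) · 1 = -15360.

-15360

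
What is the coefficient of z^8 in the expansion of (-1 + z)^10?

45

The general term is C(10,j)·(-1)^j·(z)^(10-j); the z^8 term has j = 2.
C(10,2) = 45.
Coefficient = C(10,2) = 45.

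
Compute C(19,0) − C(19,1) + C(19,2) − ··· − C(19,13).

-8568

The partial alternating sum Σ_{k=0}^{13} (−1)^k C(19,k) = (−1)^13 C(18,13) = -8568.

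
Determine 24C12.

C(24,12) = (24·23·22·21·20·19·18·17·16·15·14·13) / 12! = 1295295050649600 / 479001600 = 2704156.

2704156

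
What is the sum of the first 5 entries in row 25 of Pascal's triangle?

15276

1 + 25 + 300 + 2300 + 12650 = 15276.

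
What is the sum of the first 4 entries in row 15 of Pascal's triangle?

576

1 + 15 + 105 + 455 = 576.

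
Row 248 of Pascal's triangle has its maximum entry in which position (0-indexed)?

C(248,i) is maximized at i = 248/2 = 124.

124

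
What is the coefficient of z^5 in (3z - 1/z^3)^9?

General term: C(9,j)·(3z)^j·(-1/z^3)^(9-j), with z-exponent 1j − 3(9−j) = 4j − 27.
Set 4j − 27 = 5: j = 8.
C(9,8) = 9; 3^8 = 6561; (-1)^1 = -1.
Coefficient = 9 · 6561 · (-1) = -59049.

-59049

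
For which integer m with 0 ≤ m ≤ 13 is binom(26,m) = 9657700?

12

C(26,m) increases on 0 ≤ m ≤ 13. C(26,11) = 7726160 and C(26,12) = 9657700, so m = 12.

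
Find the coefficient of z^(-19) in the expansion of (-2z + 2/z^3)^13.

General term: C(13,j)·(-2z)^j·(2/z^3)^(13-j), with z-exponent 1j − 3(13−j) = 4j − 39.
Set 4j − 39 = -19: j = 5.
C(13,5) = 1287; (-2)^5 = -32; 2^8 = 256.
Coefficient = 1287 · (-32) · 256 = -10543104.

-10543104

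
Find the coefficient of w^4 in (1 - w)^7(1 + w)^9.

14

Coefficient of w^4 = Σ_{j} C(7,j)·(-1)^j·C(9,4-j)·1^(4-j) for j from 0 to 4.
= 126 + (-588) + 756 + (-315) + 35 = 14.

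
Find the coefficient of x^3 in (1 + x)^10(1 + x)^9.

(1 + x)^10(1 + x)^9 = (1 + x)^19, so the coefficient of x^3 is C(19,3)·1^3 = 969·1 = 969.

969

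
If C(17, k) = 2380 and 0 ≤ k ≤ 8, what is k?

C(17,k) increases on 0 ≤ k ≤ 8. C(17,3) = 680 and C(17,4) = 2380, so k = 4.

4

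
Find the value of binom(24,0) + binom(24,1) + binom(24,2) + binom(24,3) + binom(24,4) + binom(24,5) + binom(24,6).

190051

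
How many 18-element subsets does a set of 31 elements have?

206253075

C(31,18) = C(31,13) by symmetry.
C(31,13) = (31·30·29·28·27·26·25·24·23·22·21·20·19) / 13! = 1284342188088960000 / 6227020800 = 206253075.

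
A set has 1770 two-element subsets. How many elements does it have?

n(n−1)/2 = 1770 ⇒ n(n−1) = 3540. Since 60·59 = 3540, n = 60.

60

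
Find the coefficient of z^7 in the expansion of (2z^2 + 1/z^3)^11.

General term: C(11,j)·(2z^2)^j·(1/z^3)^(11-j), with z-exponent 2j − 3(11−j) = 5j − 33.
Set 5j − 33 = 7: j = 8.
C(11,8) = 165; 2^8 = 256; 1^3 = 1.
Coefficient = 165 · 256 · 1 = 42240.

42240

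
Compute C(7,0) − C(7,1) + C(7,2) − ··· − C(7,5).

The partial alternating sum Σ_{k=0}^{5} (−1)^k C(7,k) = (−1)^5 C(6,5) = -6.

-6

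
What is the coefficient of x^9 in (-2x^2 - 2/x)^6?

384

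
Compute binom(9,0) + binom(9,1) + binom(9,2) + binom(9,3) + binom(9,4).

256

1 + 9 + 36 + 84 + 126 = 256.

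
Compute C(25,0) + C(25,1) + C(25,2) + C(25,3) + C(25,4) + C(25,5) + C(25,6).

245506

1 + 25 + 300 + 2300 + 12650 + 53130 + 177100 = 245506.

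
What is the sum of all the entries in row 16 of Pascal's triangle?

65536

Setting x = 1 in (1+x)^16 gives Σ C(16,i) = 2^16 = 65536.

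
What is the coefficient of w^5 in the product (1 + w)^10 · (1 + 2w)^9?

Coefficient of w^5 = Σ_{j} C(10,j)·1^j·C(9,5-j)·2^(5-j) for j from 0 to 5.
= 4032 + 20160 + 30240 + 17280 + 3780 + 252 = 75744.

75744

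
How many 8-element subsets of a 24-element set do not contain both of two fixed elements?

660858

All 8-subsets: C(24,8) = 735471. Those containing both fixed elements: C(22,6) = 74613.
735471 − 74613 = 660858.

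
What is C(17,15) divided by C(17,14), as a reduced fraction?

C(n,k+1)/C(n,k) = (n−k)/(k+1) = (17−14)/(14+1) = 3/15 = 1/5.

1/5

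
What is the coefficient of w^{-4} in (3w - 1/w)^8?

General term: C(8,j)·(3w)^j·(-1/w)^(8-j), with w-exponent 1j − 1(8−j) = 2j − 8.
Set 2j − 8 = -4: j = 2.
C(8,2) = 28; 3^2 = 9; (-1)^6 = 1.
Coefficient = 28 · 9 · 1 = 252.

252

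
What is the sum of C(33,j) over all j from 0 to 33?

8589934592

Setting x = 1 in (1+x)^33 gives Σ C(33,j) = 2^33 = 8589934592.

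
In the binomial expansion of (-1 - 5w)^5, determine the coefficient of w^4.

The general term is C(5,j)·(-1)^j·(-5w)^(5-j); the w^4 term has j = 1.
C(5,1) = 5.
Coefficient = C(5,1) · (-1)^1 · (-5)^4 = 5 · (-1) · 625 = -3125.

-3125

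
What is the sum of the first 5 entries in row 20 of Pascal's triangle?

1 + 20 + 190 + 1140 + 4845 = 6196.

6196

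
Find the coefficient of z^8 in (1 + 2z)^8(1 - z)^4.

864

Coefficient of z^8 = Σ_{j} C(8,j)·2^j·C(4,8-j)·(-1)^(8-j) for j from 4 to 8.
= 1120 + (-7168) + 10752 + (-4096) + 256 = 864.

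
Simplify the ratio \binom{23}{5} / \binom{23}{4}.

19/5

C(n,k+1)/C(n,k) = (n−k)/(k+1) = (23−4)/(4+1) = 19/5.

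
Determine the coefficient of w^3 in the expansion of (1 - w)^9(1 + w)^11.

Coefficient of w^3 = Σ_{j} C(9,j)·(-1)^j·C(11,3-j)·1^(3-j) for j from 0 to 3.
= 165 + (-495) + 396 + (-84) = -18.

-18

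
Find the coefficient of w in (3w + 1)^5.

The general term is C(5,j)·(3w)^j·(1)^(5-j); the w^1 term has j = 1.
C(5,1) = 5.
Coefficient = C(5,1) · 3^1 = 5 · 3 = 15.

15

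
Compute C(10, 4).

C(10,4) = (10·9·8·7) / 4! = 5040 / 24 = 210.

210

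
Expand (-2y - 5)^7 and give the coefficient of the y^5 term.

The general term is C(7,j)·(-2y)^j·(-5)^(7-j); the y^5 term has j = 5.
C(7,5) = 21.
Coefficient = C(7,5) · (-2)^5 · (-5)^2 = 21 · (-32) · 25 = -16800.

-16800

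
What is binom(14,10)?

C(14,10) = C(14,4) by symmetry.
C(14,4) = (14·13·12·11) / 4! = 24024 / 24 = 1001.

1001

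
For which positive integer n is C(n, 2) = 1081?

47

n(n−1)/2 = 1081 ⇒ n(n−1) = 2162. Since 47·46 = 2162, n = 47.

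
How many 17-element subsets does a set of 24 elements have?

C(24,17) = C(24,7) by symmetry.
C(24,7) = (24·23·22·21·20·19·18) / 7! = 1744364160 / 5040 = 346104.

346104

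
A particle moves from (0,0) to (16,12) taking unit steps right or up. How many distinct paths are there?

30421755

Each path is a sequence of 28 steps with 16 rights: C(28,16) = 30421755.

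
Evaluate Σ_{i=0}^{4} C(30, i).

31931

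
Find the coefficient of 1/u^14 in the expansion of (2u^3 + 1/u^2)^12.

264

General term: C(12,j)·(2u^3)^j·(1/u^2)^(12-j), with u-exponent 3j − 2(12−j) = 5j − 24.
Set 5j − 24 = -14: j = 2.
C(12,2) = 66; 2^2 = 4; 1^10 = 1.
Coefficient = 66 · 4 · 1 = 264.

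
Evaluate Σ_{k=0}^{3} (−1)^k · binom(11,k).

-120

The partial alternating sum Σ_{k=0}^{3} (−1)^k C(11,k) = (−1)^3 C(10,3) = -120.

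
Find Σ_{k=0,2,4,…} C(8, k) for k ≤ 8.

128

Even-k terms of row 8 sum to 2^7 = 128.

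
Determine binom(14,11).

364

C(14,11) = C(14,3) by symmetry.
C(14,3) = (14·13·12) / 3! = 2184 / 6 = 364.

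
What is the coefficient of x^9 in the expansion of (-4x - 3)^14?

127529385984

The general term is C(14,j)·(-4x)^j·(-3)^(14-j); the x^9 term has j = 9.
C(14,9) = 2002.
Coefficient = C(14,9) · (-4)^9 · (-3)^5 = 2002 · (-262144) · (-243) = 127529385984.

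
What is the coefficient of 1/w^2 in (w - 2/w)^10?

13440

General term: C(10,j)·(w)^j·(-2/w)^(10-j), with w-exponent 1j − 1(10−j) = 2j − 10.
Set 2j − 10 = -2: j = 4.
C(10,4) = 210; 1^4 = 1; (-2)^6 = 64.
Coefficient = 210 · 1 · 64 = 13440.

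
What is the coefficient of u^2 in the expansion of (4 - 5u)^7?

537600

The general term is C(7,j)·(4)^j·(-5u)^(7-j); the u^2 term has j = 5.
C(7,5) = 21.
Coefficient = C(7,5) · 4^5 · (-5)^2 = 21 · 1024 · 25 = 537600.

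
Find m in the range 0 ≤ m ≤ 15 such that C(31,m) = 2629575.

7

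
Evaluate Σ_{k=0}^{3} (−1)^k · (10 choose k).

-84

The partial alternating sum Σ_{k=0}^{3} (−1)^k C(10,k) = (−1)^3 C(9,3) = -84.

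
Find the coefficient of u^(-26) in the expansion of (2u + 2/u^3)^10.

General term: C(10,j)·(2u)^j·(2/u^3)^(10-j), with u-exponent 1j − 3(10−j) = 4j − 30.
Set 4j − 30 = -26: j = 1.
C(10,1) = 10; 2^1 = 2; 2^9 = 512.
Coefficient = 10 · 2 · 512 = 10240.

10240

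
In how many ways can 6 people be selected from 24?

134596

This is C(24,6) = 134596.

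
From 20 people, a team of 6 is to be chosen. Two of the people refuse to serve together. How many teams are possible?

All 6-subsets: C(20,6) = 38760. Those containing both fixed elements: C(18,4) = 3060.
38760 − 3060 = 35700.

35700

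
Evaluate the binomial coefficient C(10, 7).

120

C(10,7) = C(10,3) by symmetry.
C(10,3) = (10·9·8) / 3! = 720 / 6 = 120.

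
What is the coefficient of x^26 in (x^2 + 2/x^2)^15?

General term: C(15,j)·(x^2)^j·(2/x^2)^(15-j), with x-exponent 2j − 2(15−j) = 4j − 30.
Set 4j − 30 = 26: j = 14.
C(15,14) = 15; 1^14 = 1; 2^1 = 2.
Coefficient = 15 · 1 · 2 = 30.

30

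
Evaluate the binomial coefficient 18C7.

31824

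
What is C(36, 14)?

3796297200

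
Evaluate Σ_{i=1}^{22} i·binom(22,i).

46137344

Differentiating (1+x)^22 and setting x=1: Σ i·C(22,i) = 22·2^21 = 46137344.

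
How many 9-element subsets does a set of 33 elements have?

38567100

C(33,9) = (33·32·31·30·29·28·27·26·25) / 9! = 13995229248000 / 362880 = 38567100.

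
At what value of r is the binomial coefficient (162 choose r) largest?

81

C(162,r) is maximized at r = 162/2 = 81.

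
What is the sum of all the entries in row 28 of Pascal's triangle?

268435456

Setting x = 1 in (1+x)^28 gives Σ C(28,j) = 2^28 = 268435456.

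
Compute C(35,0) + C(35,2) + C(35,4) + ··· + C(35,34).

17179869184

Half of (1+1)^35 + (1−1)^35 gives the even-index sum: 2^34 = 17179869184.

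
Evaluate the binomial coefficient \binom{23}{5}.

C(23,5) = (23·22·21·20·19) / 5! = 4037880 / 120 = 33649.

33649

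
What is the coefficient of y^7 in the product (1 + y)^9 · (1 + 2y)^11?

Coefficient of y^7 = Σ_{j} C(9,j)·1^j·C(11,7-j)·2^(7-j) for j from 0 to 7.
= 42240 + 266112 + 532224 + 443520 + 166320 + 27720 + 1848 + 36 = 1480020.

1480020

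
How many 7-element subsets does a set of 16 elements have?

11440

C(16,7) = (16·15·14·13·12·11·10) / 7! = 57657600 / 5040 = 11440.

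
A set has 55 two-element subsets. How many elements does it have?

n(n−1)/2 = 55 ⇒ n(n−1) = 110. Since 11·10 = 110, n = 11.

11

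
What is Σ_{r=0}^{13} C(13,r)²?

Σ C(13,r)² is the coefficient of x^13 in (1+x)^13(1+x)^13 = (1+x)^26, i.e. C(26,13) = 10400600.

10400600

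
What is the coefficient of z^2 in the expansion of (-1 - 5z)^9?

-900

The general term is C(9,j)·(-1)^j·(-5z)^(9-j); the z^2 term has j = 7.
C(9,7) = 36.
Coefficient = C(9,7) · (-1)^7 · (-5)^2 = 36 · (-1) · 25 = -900.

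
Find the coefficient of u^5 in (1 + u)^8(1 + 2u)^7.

Coefficient of u^5 = Σ_{j} C(8,j)·1^j·C(7,5-j)·2^(5-j) for j from 0 to 5.
= 672 + 4480 + 7840 + 4704 + 980 + 56 = 18732.

18732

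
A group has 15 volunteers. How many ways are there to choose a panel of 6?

5005

This is C(15,6) = 5005.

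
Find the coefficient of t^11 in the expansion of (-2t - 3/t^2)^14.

344064

General term: C(14,j)·(-2t)^j·(-3/t^2)^(14-j), with t-exponent 1j − 2(14−j) = 3j − 28.
Set 3j − 28 = 11: j = 13.
C(14,13) = 14; (-2)^13 = -8192; (-3)^1 = -3.
Coefficient = 14 · (-8192) · (-3) = 344064.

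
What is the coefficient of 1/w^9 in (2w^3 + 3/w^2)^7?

10206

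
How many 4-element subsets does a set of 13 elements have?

C(13,4) = (13·12·11·10) / 4! = 17160 / 24 = 715.

715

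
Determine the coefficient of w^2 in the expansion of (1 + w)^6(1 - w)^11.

4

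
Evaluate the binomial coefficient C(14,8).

3003

C(14,8) = C(14,6) by symmetry.
C(14,6) = (14·13·12·11·10·9) / 6! = 2162160 / 720 = 3003.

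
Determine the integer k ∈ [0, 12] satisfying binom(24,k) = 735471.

8

C(24,k) increases on 0 ≤ k ≤ 12. C(24,7) = 346104 and C(24,8) = 735471, so k = 8.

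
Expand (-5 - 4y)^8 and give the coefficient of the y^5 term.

7168000

The general term is C(8,j)·(-5)^j·(-4y)^(8-j); the y^5 term has j = 3.
C(8,3) = 56.
Coefficient = C(8,3) · (-5)^3 · (-4)^5 = 56 · (-125) · (-1024) = 7168000.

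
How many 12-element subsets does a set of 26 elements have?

9657700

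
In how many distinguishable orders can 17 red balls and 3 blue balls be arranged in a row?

1140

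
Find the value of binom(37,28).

124403620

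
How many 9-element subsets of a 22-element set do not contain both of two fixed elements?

419900

All 9-subsets: C(22,9) = 497420. Those containing both fixed elements: C(20,7) = 77520.
497420 − 77520 = 419900.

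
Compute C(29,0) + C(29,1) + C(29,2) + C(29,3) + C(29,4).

1 + 29 + 406 + 3654 + 23751 = 27841.

27841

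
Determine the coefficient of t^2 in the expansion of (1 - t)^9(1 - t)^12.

Coefficient of t^2 = Σ_{j} C(9,j)·(-1)^j·C(12,2-j)·(-1)^(2-j) for j from 0 to 2.
= 66 + 108 + 36 = 210.

210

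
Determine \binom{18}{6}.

C(18,6) = (18·17·16·15·14·13) / 6! = 13366080 / 720 = 18564.

18564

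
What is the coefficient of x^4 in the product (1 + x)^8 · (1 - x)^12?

-19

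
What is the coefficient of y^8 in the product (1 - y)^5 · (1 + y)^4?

1

Coefficient of y^8 = Σ_{j} C(5,j)·(-1)^j·C(4,8-j)·1^(8-j) for j from 4 to 5.
= 5 + (-4) = 1.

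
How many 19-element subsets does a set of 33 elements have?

818809200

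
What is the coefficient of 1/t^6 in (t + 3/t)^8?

General term: C(8,j)·(t)^j·(3/t)^(8-j), with t-exponent 1j − 1(8−j) = 2j − 8.
Set 2j − 8 = -6: j = 1.
C(8,1) = 8; 1^1 = 1; 3^7 = 2187.
Coefficient = 8 · 1 · 2187 = 17496.

17496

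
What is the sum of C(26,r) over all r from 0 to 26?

Setting x = 1 in (1+x)^26 gives Σ C(26,r) = 2^26 = 67108864.

67108864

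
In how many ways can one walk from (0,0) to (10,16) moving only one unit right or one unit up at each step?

5311735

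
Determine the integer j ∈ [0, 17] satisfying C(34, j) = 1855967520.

15

C(34,j) increases on 0 ≤ j ≤ 17. C(34,14) = 1391975640 and C(34,15) = 1855967520, so j = 15.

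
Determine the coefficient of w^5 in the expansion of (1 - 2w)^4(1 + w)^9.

Coefficient of w^5 = Σ_{j} C(4,j)·(-2)^j·C(9,5-j)·1^(5-j) for j from 0 to 4.
= 126 + (-1008) + 2016 + (-1152) + 144 = 126.

126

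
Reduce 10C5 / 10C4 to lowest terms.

6/5

C(n,k+1)/C(n,k) = (n−k)/(k+1) = (10−4)/(4+1) = 6/5.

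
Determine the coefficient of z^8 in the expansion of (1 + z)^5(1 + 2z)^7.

Coefficient of z^8 = Σ_{j} C(5,j)·1^j·C(7,8-j)·2^(8-j) for j from 1 to 5.
= 640 + 4480 + 6720 + 2800 + 280 = 14920.

14920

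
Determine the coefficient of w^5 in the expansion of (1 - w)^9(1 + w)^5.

-20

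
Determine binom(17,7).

C(17,7) = (17·16·15·14·13·12·11) / 7! = 98017920 / 5040 = 19448.

19448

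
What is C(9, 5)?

C(9,5) = C(9,4) by symmetry.
C(9,4) = (9·8·7·6) / 4! = 3024 / 24 = 126.

126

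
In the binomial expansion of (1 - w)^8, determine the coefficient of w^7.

-8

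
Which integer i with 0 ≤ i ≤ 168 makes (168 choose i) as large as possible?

84

C(168,i) is maximized at i = 168/2 = 84.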